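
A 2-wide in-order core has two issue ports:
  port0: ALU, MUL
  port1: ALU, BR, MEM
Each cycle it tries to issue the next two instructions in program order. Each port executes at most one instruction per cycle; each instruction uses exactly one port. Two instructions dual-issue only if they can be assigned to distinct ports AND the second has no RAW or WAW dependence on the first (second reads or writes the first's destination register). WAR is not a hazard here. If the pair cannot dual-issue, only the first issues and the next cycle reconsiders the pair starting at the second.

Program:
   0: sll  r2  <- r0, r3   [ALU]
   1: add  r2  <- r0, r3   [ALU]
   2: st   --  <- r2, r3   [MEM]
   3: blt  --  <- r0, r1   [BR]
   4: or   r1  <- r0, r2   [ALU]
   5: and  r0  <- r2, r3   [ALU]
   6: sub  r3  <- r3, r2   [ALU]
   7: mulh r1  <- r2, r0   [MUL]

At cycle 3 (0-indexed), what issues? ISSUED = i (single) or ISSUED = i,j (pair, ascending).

ISSUED = 3,4

t=0 i0:sll.ALU ; WAW r2
t=1 i1:add.ALU ; RAW r2
t=2 i2:st.MEM ; no-port MEM/BR
t=3 i3,i4:blt.BR or.ALU ; 2-wide
t=4 i5,i6:and.ALU sub.ALU ; 2-wide
t=5 i7:mulh.MUL ; tail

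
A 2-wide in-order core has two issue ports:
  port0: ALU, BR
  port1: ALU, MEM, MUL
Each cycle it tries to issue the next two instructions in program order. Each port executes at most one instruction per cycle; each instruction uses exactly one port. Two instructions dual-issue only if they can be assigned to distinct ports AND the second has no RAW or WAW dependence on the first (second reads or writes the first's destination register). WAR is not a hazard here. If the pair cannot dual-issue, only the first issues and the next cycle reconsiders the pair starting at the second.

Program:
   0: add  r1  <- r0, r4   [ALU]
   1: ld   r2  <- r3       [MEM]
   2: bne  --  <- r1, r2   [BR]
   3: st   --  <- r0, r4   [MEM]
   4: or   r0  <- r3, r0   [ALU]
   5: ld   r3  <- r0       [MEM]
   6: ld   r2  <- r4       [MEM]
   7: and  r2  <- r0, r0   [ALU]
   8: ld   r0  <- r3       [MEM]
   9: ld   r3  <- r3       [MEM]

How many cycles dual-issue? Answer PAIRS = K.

PAIRS = 3

[0] i0/i1  add;ld  -- 2-wide
[1] i2/i3  bne;st  -- 2-wide
[2] i4  or  -- RAW r0
[3] i5  ld  -- no-port MEM/MEM
[4] i6  ld  -- WAW r2
[5] i7/i8  and;ld  -- 2-wide
[6] i9  ld  -- tail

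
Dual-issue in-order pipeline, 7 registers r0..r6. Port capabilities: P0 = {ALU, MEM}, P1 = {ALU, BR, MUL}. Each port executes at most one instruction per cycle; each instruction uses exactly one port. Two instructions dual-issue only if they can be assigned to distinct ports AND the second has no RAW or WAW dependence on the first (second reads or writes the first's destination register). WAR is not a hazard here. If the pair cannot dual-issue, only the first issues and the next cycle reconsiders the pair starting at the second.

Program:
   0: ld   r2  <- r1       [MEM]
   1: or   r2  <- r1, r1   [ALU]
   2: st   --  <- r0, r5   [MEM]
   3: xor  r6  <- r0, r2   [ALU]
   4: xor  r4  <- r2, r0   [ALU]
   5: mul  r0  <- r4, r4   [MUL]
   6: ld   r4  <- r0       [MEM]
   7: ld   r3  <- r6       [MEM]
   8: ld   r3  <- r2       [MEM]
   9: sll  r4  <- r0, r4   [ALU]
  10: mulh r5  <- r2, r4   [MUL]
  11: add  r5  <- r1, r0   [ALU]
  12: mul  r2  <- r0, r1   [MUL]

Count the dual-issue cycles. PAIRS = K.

PAIRS = 4

c0: i0 ld  WAW r2
c1: i1,i2 or+st  pair
c2: i3,i4 xor+xor  pair
c3: i5 mul  RAW r0
c4: i6 ld  no-port MEM/MEM
c5: i7 ld  no-port MEM/MEM
c6: i8,i9 ld+sll  pair
c7: i10 mulh  WAW r5
c8: i11,i12 add+mul  pair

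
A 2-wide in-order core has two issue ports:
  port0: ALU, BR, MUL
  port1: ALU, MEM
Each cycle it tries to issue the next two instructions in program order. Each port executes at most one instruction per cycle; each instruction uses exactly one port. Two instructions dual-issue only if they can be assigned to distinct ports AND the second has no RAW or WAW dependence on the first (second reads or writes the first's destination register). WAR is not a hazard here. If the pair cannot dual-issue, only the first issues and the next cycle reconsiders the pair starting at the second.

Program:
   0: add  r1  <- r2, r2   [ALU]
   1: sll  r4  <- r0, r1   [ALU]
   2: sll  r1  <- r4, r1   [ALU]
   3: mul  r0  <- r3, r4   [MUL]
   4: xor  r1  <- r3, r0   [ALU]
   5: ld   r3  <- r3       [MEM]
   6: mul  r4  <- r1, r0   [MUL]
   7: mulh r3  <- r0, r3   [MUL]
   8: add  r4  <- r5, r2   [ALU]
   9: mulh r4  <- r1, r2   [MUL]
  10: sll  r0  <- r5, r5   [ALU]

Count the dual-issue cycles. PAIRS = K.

PAIRS = 4

[0] i0  add.ALU  -- RAW r1
[1] i1  sll.ALU  -- RAW r4
[2] i2+i3  sll.ALU/mul.MUL  -- dual
[3] i4+i5  xor.ALU/ld.MEM  -- dual
[4] i6  mul.MUL  -- no-port MUL/MUL
[5] i7+i8  mulh.MUL/add.ALU  -- dual
[6] i9+i10  mulh.MUL/sll.ALU  -- dual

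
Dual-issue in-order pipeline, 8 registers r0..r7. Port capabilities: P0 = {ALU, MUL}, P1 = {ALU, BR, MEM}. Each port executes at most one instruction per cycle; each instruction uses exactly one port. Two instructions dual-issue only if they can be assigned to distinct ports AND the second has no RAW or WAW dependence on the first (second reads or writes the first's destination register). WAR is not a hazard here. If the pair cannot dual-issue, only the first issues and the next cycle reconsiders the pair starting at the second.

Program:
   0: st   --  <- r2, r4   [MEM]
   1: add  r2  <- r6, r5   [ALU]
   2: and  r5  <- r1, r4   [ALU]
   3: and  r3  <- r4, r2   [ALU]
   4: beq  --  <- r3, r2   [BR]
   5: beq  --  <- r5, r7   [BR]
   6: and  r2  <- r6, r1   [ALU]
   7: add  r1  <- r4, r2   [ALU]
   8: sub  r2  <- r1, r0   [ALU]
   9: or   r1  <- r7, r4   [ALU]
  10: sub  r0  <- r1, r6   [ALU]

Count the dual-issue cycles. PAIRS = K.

0. st.MEM add.ALU @i0+i1  | 2-wide
1. and.ALU and.ALU @i2+i3  | 2-wide
2. beq.BR @i4  | no-port BR/BR
3. beq.BR and.ALU @i5+i6  | 2-wide
4. add.ALU @i7  | RAW r1
5. sub.ALU or.ALU @i8+i9  | 2-wide
6. sub.ALU @i10  | tail

PAIRS = 4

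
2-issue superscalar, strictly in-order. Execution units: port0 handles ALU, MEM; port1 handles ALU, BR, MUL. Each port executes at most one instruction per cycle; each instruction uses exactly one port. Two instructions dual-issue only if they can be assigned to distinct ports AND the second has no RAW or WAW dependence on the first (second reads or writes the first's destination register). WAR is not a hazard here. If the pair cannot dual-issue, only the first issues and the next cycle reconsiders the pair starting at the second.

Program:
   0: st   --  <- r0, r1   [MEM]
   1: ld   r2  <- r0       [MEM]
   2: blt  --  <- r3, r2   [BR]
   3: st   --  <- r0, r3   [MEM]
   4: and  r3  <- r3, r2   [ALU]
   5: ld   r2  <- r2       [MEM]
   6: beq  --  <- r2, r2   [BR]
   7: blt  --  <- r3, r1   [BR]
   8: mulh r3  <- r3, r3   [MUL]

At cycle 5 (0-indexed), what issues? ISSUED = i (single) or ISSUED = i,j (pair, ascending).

ISSUED = 7

  cy0 -> i0 (st.MEM) no-port MEM/MEM
  cy1 -> i1 (ld.MEM) RAW r2
  cy2 -> i2&i3 (blt.BR/st.MEM) pair
  cy3 -> i4&i5 (and.ALU/ld.MEM) pair
  cy4 -> i6 (beq.BR) no-port BR/BR
  cy5 -> i7 (blt.BR) no-port BR/MUL
  cy6 -> i8 (mulh.MUL) tail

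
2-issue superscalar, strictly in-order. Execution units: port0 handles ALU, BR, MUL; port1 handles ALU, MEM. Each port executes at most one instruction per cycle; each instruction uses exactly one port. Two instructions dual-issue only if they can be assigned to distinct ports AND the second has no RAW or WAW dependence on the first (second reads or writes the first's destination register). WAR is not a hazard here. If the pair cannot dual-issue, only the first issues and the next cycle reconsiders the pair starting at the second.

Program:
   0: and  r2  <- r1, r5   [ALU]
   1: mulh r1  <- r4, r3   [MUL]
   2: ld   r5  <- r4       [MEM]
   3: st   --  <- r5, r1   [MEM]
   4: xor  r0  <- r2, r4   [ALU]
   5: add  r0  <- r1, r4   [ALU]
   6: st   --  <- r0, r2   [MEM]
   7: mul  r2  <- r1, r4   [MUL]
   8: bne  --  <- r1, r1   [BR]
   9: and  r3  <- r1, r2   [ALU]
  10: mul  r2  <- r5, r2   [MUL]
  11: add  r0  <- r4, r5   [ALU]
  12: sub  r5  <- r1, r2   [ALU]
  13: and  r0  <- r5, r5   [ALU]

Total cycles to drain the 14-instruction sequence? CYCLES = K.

CYCLES = 9

  cy0 -> i0/i1 (and.ALU/mulh.MUL) dual
  cy1 -> i2 (ld.MEM) no-port MEM/MEM
  cy2 -> i3/i4 (st.MEM/xor.ALU) dual
  cy3 -> i5 (add.ALU) RAW r0
  cy4 -> i6/i7 (st.MEM/mul.MUL) dual
  cy5 -> i8/i9 (bne.BR/and.ALU) dual
  cy6 -> i10/i11 (mul.MUL/add.ALU) dual
  cy7 -> i12 (sub.ALU) RAW r5
  cy8 -> i13 (and.ALU) tail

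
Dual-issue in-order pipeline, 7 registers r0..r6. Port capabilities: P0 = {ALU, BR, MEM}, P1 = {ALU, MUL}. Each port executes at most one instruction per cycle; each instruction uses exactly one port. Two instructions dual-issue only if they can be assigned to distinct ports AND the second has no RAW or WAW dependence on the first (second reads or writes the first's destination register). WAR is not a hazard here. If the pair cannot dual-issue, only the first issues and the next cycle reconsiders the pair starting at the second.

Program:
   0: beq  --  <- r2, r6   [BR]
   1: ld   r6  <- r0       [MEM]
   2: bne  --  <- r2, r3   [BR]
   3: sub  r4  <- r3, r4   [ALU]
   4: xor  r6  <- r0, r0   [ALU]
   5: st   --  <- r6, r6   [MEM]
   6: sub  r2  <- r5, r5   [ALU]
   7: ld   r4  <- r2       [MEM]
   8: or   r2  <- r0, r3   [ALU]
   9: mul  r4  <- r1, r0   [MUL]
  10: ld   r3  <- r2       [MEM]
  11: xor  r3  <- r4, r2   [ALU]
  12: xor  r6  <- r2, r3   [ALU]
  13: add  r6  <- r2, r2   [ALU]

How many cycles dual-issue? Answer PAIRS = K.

  cy0 -> i0 (beq) no-port BR/MEM
  cy1 -> i1 (ld) no-port MEM/BR
  cy2 -> i2+i3 (bne+sub) 2-wide
  cy3 -> i4 (xor) RAW r6
  cy4 -> i5+i6 (st+sub) 2-wide
  cy5 -> i7+i8 (ld+or) 2-wide
  cy6 -> i9+i10 (mul+ld) 2-wide
  cy7 -> i11 (xor) RAW r3
  cy8 -> i12 (xor) WAW r6
  cy9 -> i13 (add) tail

PAIRS = 4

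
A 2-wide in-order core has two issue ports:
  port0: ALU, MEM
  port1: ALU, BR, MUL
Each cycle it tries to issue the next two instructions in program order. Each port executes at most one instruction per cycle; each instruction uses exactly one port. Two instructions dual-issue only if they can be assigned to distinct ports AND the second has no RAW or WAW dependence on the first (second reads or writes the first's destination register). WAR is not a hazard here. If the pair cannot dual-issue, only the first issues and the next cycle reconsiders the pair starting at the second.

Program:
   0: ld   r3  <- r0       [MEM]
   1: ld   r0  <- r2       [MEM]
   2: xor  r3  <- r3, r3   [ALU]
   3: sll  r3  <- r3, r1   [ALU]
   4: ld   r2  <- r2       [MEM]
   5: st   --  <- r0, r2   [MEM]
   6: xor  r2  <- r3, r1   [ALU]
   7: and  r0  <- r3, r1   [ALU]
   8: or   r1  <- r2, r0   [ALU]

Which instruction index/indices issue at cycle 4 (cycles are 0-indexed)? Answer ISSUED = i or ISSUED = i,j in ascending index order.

#0 head=0: ld i0 no-port MEM/MEM
#1 head=1: ld/xor i1,i2 2-wide
#2 head=3: sll/ld i3,i4 2-wide
#3 head=5: st/xor i5,i6 2-wide
#4 head=7: and i7 RAW r0
#5 head=8: or i8 tail

ISSUED = 7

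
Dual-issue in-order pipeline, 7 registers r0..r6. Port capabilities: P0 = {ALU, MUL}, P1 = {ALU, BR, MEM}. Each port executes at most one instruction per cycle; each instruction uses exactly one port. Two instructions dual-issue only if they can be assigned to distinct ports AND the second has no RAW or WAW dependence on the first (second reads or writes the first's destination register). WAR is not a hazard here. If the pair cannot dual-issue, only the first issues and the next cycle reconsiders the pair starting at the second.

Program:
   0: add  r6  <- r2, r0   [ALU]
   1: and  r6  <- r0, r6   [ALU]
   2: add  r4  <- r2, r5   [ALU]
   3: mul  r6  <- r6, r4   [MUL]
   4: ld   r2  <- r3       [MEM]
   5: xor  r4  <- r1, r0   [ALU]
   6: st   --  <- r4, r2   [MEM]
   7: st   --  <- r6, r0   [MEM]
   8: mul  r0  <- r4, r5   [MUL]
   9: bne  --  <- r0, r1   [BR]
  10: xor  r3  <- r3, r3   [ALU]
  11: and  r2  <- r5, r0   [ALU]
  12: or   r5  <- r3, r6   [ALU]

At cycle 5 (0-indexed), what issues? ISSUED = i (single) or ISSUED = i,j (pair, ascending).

ISSUED = 7,8

t=0 i0:add.ALU ; RAW+WAW r6
t=1 i1&i2:and.ALU;add.ALU ; dual
t=2 i3&i4:mul.MUL;ld.MEM ; dual
t=3 i5:xor.ALU ; RAW r4
t=4 i6:st.MEM ; no-port MEM/MEM
t=5 i7&i8:st.MEM;mul.MUL ; dual
t=6 i9&i10:bne.BR;xor.ALU ; dual
t=7 i11&i12:and.ALU;or.ALU ; dual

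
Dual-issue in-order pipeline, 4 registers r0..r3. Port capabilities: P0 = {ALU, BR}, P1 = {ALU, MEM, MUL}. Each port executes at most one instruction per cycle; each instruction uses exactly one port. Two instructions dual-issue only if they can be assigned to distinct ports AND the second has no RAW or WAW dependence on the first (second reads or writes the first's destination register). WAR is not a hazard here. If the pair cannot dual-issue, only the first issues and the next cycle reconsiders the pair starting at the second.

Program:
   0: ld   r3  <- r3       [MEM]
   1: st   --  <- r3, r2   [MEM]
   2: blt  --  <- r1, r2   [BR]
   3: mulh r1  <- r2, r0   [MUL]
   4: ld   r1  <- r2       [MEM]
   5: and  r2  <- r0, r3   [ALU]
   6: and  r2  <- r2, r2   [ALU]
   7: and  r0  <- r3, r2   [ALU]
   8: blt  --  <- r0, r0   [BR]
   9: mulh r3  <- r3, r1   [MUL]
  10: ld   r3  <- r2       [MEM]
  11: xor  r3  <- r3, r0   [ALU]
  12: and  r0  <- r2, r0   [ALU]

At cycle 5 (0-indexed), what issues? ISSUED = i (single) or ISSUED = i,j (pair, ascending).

ISSUED = 7

[0] i0  ld.MEM  -- no-port MEM/MEM
[1] i1,i2  st.MEM;blt.BR  -- 2-wide
[2] i3  mulh.MUL  -- no-port MUL/MEM
[3] i4,i5  ld.MEM;and.ALU  -- 2-wide
[4] i6  and.ALU  -- RAW r2
[5] i7  and.ALU  -- RAW r0
[6] i8,i9  blt.BR;mulh.MUL  -- 2-wide
[7] i10  ld.MEM  -- RAW+WAW r3
[8] i11,i12  xor.ALU;and.ALU  -- 2-wide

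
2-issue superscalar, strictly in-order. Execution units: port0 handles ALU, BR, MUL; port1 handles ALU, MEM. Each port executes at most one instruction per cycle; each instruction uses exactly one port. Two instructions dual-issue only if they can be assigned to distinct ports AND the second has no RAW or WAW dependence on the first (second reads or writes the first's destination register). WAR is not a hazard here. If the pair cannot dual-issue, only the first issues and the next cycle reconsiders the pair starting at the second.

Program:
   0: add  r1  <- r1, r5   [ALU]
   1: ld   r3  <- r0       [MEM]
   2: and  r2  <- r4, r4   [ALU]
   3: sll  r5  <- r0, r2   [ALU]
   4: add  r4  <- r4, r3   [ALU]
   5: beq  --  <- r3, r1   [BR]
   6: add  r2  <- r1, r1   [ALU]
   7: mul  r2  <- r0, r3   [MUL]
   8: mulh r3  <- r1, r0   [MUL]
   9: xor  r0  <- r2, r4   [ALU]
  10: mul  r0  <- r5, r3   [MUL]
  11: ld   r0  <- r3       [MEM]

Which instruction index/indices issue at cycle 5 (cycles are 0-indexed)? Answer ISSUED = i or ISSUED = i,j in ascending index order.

t=0 i0/i1:add/ld ; pair
t=1 i2:and ; RAW r2
t=2 i3/i4:sll/add ; pair
t=3 i5/i6:beq/add ; pair
t=4 i7:mul ; no-port MUL/MUL
t=5 i8/i9:mulh/xor ; pair
t=6 i10:mul ; WAW r0
t=7 i11:ld ; tail

ISSUED = 8,9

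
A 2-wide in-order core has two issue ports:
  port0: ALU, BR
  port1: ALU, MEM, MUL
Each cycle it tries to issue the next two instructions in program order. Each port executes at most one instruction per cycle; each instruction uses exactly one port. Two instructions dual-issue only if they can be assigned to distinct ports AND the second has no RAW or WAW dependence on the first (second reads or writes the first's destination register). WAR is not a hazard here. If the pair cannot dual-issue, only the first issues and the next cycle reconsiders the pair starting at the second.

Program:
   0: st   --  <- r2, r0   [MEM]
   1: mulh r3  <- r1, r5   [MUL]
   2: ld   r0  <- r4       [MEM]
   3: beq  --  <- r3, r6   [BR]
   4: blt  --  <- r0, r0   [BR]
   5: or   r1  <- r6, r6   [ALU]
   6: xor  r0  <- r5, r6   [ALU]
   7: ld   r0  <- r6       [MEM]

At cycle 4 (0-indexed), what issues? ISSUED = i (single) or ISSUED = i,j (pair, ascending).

  cy0 -> i0 (st.MEM) no-port MEM/MUL
  cy1 -> i1 (mulh.MUL) no-port MUL/MEM
  cy2 -> i2,i3 (ld.MEM;beq.BR) pair
  cy3 -> i4,i5 (blt.BR;or.ALU) pair
  cy4 -> i6 (xor.ALU) WAW r0
  cy5 -> i7 (ld.MEM) tail

ISSUED = 6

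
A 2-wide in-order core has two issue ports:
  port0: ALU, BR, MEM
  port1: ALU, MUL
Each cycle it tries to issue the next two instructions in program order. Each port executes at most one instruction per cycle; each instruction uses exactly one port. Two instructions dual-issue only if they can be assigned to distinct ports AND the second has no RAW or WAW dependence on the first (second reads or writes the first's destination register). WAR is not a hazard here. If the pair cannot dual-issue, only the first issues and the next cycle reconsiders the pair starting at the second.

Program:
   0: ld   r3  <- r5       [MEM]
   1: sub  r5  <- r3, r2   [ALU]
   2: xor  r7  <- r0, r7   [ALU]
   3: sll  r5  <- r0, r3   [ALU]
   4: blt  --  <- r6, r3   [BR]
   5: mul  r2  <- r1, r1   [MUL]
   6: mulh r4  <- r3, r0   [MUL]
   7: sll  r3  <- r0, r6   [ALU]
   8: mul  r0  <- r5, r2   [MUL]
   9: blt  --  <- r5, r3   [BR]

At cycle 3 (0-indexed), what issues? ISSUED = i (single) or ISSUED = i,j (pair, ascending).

ISSUED = 5

c0: i0 ld.MEM  RAW r3
c1: i1&i2 sub.ALU+xor.ALU  dual
c2: i3&i4 sll.ALU+blt.BR  dual
c3: i5 mul.MUL  no-port MUL/MUL
c4: i6&i7 mulh.MUL+sll.ALU  dual
c5: i8&i9 mul.MUL+blt.BR  dual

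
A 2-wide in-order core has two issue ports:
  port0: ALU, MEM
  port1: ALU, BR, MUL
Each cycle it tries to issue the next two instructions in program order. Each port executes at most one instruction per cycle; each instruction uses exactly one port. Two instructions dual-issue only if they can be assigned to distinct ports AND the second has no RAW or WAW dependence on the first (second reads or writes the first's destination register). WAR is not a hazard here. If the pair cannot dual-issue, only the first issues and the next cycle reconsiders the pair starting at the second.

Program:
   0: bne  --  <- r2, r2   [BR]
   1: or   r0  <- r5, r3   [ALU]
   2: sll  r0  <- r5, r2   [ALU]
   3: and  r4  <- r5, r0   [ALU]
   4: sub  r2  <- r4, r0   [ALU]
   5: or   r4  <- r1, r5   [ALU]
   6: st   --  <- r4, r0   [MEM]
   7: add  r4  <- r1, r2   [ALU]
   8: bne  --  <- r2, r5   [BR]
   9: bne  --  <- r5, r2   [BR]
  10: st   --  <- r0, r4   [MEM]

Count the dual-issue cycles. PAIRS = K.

t=0 i0,i1:bne/or ; 2-wide
t=1 i2:sll ; RAW r0
t=2 i3:and ; RAW r4
t=3 i4,i5:sub/or ; 2-wide
t=4 i6,i7:st/add ; 2-wide
t=5 i8:bne ; no-port BR/BR
t=6 i9,i10:bne/st ; 2-wide

PAIRS = 4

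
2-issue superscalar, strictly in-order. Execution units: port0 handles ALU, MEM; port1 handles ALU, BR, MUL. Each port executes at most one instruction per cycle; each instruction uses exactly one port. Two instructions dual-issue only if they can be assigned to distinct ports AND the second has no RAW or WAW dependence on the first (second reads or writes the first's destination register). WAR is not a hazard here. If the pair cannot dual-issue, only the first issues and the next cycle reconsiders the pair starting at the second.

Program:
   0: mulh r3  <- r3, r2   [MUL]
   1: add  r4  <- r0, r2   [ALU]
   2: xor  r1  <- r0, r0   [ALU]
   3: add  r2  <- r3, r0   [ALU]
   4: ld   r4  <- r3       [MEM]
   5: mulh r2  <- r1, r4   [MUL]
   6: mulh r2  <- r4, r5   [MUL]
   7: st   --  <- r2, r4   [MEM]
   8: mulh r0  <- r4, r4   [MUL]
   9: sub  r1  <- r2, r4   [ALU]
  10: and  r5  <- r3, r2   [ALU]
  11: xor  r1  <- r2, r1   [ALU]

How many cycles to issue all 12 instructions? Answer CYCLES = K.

c0: i0,i1 mulh.MUL+add.ALU  pair
c1: i2,i3 xor.ALU+add.ALU  pair
c2: i4 ld.MEM  RAW r4
c3: i5 mulh.MUL  no-port MUL/MUL
c4: i6 mulh.MUL  RAW r2
c5: i7,i8 st.MEM+mulh.MUL  pair
c6: i9,i10 sub.ALU+and.ALU  pair
c7: i11 xor.ALU  tail

CYCLES = 8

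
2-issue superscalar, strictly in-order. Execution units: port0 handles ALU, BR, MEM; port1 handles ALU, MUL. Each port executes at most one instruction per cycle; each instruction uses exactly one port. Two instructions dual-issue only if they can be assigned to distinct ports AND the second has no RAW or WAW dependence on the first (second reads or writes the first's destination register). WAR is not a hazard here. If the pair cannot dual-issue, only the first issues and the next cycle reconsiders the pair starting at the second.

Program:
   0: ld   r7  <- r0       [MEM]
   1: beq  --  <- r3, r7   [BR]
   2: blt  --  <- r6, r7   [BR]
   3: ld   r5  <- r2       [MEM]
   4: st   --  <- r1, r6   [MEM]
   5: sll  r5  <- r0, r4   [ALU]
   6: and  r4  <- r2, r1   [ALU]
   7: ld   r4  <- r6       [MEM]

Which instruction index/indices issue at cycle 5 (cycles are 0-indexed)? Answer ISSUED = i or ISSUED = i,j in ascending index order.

ISSUED = 6

[0] i0  ld  -- no-port MEM/BR
[1] i1  beq  -- no-port BR/BR
[2] i2  blt  -- no-port BR/MEM
[3] i3  ld  -- no-port MEM/MEM
[4] i4+i5  st sll  -- pair
[5] i6  and  -- WAW r4
[6] i7  ld  -- tail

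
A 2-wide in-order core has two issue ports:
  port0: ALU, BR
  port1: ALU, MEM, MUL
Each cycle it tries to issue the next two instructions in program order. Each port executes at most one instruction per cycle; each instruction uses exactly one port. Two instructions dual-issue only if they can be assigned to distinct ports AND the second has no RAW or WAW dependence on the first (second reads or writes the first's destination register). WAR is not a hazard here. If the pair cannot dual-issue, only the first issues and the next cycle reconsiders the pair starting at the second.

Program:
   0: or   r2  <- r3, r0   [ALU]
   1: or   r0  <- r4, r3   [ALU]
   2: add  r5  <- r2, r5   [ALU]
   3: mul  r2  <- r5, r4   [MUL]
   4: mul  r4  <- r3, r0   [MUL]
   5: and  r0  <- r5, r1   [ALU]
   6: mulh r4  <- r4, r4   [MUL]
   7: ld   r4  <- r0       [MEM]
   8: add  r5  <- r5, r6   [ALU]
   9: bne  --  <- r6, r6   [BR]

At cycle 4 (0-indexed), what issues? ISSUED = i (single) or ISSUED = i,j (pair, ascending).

c0: i0/i1 or.ALU/or.ALU  dual
c1: i2 add.ALU  RAW r5
c2: i3 mul.MUL  no-port MUL/MUL
c3: i4/i5 mul.MUL/and.ALU  dual
c4: i6 mulh.MUL  no-port MUL/MEM
c5: i7/i8 ld.MEM/add.ALU  dual
c6: i9 bne.BR  tail

ISSUED = 6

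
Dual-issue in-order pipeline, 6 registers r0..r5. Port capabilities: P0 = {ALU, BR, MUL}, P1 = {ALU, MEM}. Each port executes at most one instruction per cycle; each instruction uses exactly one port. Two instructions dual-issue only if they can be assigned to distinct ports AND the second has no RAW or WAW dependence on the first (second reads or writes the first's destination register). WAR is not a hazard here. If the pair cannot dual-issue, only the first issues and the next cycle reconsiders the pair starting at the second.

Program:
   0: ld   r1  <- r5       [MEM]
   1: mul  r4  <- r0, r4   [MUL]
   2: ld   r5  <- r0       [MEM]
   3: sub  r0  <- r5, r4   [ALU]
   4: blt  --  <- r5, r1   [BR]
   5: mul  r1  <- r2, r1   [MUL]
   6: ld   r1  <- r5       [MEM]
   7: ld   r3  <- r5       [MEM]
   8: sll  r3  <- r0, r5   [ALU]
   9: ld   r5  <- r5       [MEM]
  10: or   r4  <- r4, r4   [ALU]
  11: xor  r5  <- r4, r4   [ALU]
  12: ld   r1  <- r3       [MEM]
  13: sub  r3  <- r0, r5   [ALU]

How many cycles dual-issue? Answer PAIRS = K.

c0: i0/i1 ld;mul  2-wide
c1: i2 ld  RAW r5
c2: i3/i4 sub;blt  2-wide
c3: i5 mul  WAW r1
c4: i6 ld  no-port MEM/MEM
c5: i7 ld  WAW r3
c6: i8/i9 sll;ld  2-wide
c7: i10 or  RAW r4
c8: i11/i12 xor;ld  2-wide
c9: i13 sub  tail

PAIRS = 4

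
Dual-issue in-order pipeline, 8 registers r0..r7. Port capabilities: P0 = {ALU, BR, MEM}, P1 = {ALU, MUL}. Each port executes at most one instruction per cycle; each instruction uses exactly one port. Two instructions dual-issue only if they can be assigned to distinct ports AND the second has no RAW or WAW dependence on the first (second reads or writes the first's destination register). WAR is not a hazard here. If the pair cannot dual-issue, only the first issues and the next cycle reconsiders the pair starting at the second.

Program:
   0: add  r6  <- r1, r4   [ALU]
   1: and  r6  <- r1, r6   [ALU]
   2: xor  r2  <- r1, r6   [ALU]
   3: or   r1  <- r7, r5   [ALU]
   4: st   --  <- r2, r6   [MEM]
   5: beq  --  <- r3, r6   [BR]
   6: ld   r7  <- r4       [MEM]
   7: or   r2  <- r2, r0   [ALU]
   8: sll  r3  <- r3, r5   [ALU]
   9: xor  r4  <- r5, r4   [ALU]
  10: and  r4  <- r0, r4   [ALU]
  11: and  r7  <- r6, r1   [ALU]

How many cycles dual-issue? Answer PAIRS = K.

PAIRS = 4

t=0 i0:add ; RAW+WAW r6
t=1 i1:and ; RAW r6
t=2 i2/i3:xor;or ; dual
t=3 i4:st ; no-port MEM/BR
t=4 i5:beq ; no-port BR/MEM
t=5 i6/i7:ld;or ; dual
t=6 i8/i9:sll;xor ; dual
t=7 i10/i11:and;and ; dual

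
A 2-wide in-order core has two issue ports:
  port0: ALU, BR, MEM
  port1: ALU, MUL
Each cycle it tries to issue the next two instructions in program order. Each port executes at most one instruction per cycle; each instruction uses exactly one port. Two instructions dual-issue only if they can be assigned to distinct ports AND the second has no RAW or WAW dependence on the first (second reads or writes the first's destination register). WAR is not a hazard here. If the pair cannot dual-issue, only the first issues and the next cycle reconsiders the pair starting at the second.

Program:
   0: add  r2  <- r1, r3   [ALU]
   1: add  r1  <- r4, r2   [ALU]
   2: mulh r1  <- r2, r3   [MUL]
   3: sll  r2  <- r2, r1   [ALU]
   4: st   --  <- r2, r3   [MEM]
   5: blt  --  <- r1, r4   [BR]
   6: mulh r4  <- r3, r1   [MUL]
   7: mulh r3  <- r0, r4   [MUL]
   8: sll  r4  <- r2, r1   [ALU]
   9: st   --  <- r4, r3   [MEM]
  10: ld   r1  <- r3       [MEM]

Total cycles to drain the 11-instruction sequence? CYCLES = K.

CYCLES = 9

  cy0 -> i0 (add.ALU) RAW r2
  cy1 -> i1 (add.ALU) WAW r1
  cy2 -> i2 (mulh.MUL) RAW r1
  cy3 -> i3 (sll.ALU) RAW r2
  cy4 -> i4 (st.MEM) no-port MEM/BR
  cy5 -> i5,i6 (blt.BR/mulh.MUL) pair
  cy6 -> i7,i8 (mulh.MUL/sll.ALU) pair
  cy7 -> i9 (st.MEM) no-port MEM/MEM
  cy8 -> i10 (ld.MEM) tail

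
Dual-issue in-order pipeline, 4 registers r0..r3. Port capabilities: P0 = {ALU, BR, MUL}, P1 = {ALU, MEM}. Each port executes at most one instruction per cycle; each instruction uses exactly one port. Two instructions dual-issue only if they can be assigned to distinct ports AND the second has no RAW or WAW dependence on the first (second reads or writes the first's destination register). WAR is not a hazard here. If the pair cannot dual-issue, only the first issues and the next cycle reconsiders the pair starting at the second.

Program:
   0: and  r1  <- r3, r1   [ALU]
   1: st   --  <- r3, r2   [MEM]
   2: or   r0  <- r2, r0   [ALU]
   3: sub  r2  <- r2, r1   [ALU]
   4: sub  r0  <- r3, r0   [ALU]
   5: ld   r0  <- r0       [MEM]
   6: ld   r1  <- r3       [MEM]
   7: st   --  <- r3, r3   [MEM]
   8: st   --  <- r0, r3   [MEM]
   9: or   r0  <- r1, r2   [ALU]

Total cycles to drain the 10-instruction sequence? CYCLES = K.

CYCLES = 7

c0: i0&i1 and/st  pair
c1: i2&i3 or/sub  pair
c2: i4 sub  RAW+WAW r0
c3: i5 ld  no-port MEM/MEM
c4: i6 ld  no-port MEM/MEM
c5: i7 st  no-port MEM/MEM
c6: i8&i9 st/or  pair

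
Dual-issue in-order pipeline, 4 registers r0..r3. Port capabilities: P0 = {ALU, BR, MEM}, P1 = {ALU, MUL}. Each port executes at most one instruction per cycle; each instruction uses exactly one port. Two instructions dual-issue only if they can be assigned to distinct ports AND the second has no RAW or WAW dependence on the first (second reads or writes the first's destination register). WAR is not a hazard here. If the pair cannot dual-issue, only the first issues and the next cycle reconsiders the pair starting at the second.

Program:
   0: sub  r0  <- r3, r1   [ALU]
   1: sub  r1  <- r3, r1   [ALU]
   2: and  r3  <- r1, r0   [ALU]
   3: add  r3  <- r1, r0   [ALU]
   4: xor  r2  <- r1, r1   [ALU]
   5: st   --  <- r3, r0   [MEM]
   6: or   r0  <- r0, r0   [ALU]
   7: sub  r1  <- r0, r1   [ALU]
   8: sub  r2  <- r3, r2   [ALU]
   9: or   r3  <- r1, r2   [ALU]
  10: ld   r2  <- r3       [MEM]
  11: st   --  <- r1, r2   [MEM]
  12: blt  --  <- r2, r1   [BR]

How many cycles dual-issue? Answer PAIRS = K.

0. sub.ALU sub.ALU @i0/i1  | 2-wide
1. and.ALU @i2  | WAW r3
2. add.ALU xor.ALU @i3/i4  | 2-wide
3. st.MEM or.ALU @i5/i6  | 2-wide
4. sub.ALU sub.ALU @i7/i8  | 2-wide
5. or.ALU @i9  | RAW r3
6. ld.MEM @i10  | no-port MEM/MEM
7. st.MEM @i11  | no-port MEM/BR
8. blt.BR @i12  | tail

PAIRS = 4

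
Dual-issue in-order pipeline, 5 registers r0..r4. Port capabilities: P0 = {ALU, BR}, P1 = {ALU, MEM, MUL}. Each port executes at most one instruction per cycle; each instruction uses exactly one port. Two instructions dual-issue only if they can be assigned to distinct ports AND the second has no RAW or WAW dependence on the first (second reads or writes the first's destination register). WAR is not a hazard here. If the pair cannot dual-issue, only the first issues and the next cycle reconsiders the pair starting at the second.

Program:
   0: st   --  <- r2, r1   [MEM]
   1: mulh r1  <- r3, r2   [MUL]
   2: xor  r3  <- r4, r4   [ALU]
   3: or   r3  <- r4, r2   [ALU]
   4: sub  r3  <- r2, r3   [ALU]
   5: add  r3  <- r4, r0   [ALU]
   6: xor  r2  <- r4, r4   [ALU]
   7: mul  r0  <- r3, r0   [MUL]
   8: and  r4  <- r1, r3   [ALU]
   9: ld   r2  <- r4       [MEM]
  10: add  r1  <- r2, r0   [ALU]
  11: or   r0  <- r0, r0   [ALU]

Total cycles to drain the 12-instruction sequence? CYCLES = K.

CYCLES = 8

t=0 i0:st.MEM ; no-port MEM/MUL
t=1 i1/i2:mulh.MUL+xor.ALU ; dual
t=2 i3:or.ALU ; RAW+WAW r3
t=3 i4:sub.ALU ; WAW r3
t=4 i5/i6:add.ALU+xor.ALU ; dual
t=5 i7/i8:mul.MUL+and.ALU ; dual
t=6 i9:ld.MEM ; RAW r2
t=7 i10/i11:add.ALU+or.ALU ; dual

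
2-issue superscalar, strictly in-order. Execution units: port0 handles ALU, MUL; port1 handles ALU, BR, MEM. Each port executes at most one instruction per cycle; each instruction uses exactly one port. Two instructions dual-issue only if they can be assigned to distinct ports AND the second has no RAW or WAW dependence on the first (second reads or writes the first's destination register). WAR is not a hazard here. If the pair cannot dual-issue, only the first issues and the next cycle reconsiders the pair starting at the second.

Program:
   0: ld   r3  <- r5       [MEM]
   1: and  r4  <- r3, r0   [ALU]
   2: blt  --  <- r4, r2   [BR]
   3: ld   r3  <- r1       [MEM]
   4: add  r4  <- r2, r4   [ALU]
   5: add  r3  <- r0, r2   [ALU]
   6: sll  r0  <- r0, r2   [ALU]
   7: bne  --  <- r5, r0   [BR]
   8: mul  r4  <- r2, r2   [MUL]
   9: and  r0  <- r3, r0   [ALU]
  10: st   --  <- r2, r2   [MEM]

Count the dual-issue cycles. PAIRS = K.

#0 head=0: ld i0 RAW r3
#1 head=1: and i1 RAW r4
#2 head=2: blt i2 no-port BR/MEM
#3 head=3: ld;add i3+i4 pair
#4 head=5: add;sll i5+i6 pair
#5 head=7: bne;mul i7+i8 pair
#6 head=9: and;st i9+i10 pair

PAIRS = 4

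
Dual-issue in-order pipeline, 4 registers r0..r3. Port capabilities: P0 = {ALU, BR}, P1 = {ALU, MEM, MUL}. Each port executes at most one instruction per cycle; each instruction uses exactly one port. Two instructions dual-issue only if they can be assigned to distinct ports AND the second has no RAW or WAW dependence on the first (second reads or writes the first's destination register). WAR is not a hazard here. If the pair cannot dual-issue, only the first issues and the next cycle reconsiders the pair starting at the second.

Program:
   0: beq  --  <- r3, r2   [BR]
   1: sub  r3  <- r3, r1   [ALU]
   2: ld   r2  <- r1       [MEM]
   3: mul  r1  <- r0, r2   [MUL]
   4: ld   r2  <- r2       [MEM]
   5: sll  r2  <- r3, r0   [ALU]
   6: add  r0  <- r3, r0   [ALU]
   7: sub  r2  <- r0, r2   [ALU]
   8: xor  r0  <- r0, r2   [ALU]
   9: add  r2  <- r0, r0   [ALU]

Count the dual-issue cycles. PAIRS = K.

PAIRS = 2

0. beq.BR+sub.ALU @i0+i1  | 2-wide
1. ld.MEM @i2  | no-port MEM/MUL
2. mul.MUL @i3  | no-port MUL/MEM
3. ld.MEM @i4  | WAW r2
4. sll.ALU+add.ALU @i5+i6  | 2-wide
5. sub.ALU @i7  | RAW r2
6. xor.ALU @i8  | RAW r0
7. add.ALU @i9  | tail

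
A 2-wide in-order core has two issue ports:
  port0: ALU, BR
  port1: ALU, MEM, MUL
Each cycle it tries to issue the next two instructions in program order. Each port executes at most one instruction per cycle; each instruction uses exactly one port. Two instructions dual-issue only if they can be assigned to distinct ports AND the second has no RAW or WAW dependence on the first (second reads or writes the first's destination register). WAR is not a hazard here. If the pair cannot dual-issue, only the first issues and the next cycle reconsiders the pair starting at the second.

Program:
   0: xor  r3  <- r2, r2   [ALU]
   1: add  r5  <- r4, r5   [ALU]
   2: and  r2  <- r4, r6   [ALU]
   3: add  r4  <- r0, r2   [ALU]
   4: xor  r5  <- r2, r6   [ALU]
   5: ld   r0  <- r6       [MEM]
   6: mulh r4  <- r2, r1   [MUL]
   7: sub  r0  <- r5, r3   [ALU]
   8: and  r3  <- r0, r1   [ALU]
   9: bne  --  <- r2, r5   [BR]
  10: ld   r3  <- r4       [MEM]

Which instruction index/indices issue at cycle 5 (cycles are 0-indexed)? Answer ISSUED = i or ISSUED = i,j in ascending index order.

  cy0 -> i0/i1 (xor add) dual
  cy1 -> i2 (and) RAW r2
  cy2 -> i3/i4 (add xor) dual
  cy3 -> i5 (ld) no-port MEM/MUL
  cy4 -> i6/i7 (mulh sub) dual
  cy5 -> i8/i9 (and bne) dual
  cy6 -> i10 (ld) tail

ISSUED = 8,9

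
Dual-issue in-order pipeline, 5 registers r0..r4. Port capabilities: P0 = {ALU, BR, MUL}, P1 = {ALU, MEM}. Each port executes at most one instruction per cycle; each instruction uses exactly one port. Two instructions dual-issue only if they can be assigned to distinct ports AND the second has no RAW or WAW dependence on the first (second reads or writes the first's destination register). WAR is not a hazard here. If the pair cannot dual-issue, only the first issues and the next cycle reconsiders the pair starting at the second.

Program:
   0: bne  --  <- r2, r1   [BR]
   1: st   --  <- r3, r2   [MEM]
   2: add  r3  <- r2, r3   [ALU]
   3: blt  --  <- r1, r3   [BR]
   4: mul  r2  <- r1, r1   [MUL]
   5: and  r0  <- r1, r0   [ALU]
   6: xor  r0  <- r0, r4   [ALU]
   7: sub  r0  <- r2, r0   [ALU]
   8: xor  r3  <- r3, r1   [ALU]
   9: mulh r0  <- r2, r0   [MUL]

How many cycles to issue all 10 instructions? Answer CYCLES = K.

t=0 i0&i1:bne+st ; 2-wide
t=1 i2:add ; RAW r3
t=2 i3:blt ; no-port BR/MUL
t=3 i4&i5:mul+and ; 2-wide
t=4 i6:xor ; RAW+WAW r0
t=5 i7&i8:sub+xor ; 2-wide
t=6 i9:mulh ; tail

CYCLES = 7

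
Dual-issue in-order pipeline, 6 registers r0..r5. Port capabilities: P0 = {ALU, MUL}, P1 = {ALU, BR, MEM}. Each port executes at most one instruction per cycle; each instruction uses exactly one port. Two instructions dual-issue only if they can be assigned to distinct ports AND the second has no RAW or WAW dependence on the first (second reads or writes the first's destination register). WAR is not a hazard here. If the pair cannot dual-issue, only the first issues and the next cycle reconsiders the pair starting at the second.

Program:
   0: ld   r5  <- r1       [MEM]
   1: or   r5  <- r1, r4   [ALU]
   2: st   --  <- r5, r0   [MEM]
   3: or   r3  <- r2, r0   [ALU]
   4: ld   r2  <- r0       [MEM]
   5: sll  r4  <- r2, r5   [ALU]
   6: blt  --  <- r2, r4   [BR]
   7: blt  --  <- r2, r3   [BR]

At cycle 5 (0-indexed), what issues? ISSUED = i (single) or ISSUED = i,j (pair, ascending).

ISSUED = 6

[0] i0  ld  -- WAW r5
[1] i1  or  -- RAW r5
[2] i2/i3  st+or  -- dual
[3] i4  ld  -- RAW r2
[4] i5  sll  -- RAW r4
[5] i6  blt  -- no-port BR/BR
[6] i7  blt  -- tail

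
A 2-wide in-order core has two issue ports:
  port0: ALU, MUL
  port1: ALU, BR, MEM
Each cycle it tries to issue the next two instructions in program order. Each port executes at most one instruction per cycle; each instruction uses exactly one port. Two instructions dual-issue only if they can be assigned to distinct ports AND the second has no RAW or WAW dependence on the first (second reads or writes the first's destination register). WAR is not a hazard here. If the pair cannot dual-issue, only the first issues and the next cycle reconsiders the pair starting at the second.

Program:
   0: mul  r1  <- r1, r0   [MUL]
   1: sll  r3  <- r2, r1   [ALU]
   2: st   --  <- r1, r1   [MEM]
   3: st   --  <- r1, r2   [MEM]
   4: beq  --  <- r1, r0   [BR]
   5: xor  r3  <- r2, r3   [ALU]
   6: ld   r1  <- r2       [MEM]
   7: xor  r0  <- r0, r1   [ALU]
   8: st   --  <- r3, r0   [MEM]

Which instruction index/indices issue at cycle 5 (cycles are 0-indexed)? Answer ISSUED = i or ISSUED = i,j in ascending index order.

t=0 i0:mul.MUL ; RAW r1
t=1 i1&i2:sll.ALU st.MEM ; 2-wide
t=2 i3:st.MEM ; no-port MEM/BR
t=3 i4&i5:beq.BR xor.ALU ; 2-wide
t=4 i6:ld.MEM ; RAW r1
t=5 i7:xor.ALU ; RAW r0
t=6 i8:st.MEM ; tail

ISSUED = 7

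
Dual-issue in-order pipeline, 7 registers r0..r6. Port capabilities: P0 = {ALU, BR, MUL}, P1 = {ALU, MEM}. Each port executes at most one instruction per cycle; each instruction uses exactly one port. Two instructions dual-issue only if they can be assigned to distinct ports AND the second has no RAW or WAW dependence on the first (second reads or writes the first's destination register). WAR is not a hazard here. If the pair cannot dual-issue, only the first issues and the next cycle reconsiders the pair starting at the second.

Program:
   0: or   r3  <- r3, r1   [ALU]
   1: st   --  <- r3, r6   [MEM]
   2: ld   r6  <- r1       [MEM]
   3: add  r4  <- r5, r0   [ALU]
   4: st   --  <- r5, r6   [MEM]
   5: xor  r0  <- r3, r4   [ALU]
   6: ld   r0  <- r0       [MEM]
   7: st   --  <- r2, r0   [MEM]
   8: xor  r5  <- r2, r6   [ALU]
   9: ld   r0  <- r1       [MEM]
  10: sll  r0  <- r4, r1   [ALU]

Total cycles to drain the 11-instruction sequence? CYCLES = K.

#0 head=0: or.ALU i0 RAW r3
#1 head=1: st.MEM i1 no-port MEM/MEM
#2 head=2: ld.MEM;add.ALU i2,i3 pair
#3 head=4: st.MEM;xor.ALU i4,i5 pair
#4 head=6: ld.MEM i6 no-port MEM/MEM
#5 head=7: st.MEM;xor.ALU i7,i8 pair
#6 head=9: ld.MEM i9 WAW r0
#7 head=10: sll.ALU i10 tail

CYCLES = 8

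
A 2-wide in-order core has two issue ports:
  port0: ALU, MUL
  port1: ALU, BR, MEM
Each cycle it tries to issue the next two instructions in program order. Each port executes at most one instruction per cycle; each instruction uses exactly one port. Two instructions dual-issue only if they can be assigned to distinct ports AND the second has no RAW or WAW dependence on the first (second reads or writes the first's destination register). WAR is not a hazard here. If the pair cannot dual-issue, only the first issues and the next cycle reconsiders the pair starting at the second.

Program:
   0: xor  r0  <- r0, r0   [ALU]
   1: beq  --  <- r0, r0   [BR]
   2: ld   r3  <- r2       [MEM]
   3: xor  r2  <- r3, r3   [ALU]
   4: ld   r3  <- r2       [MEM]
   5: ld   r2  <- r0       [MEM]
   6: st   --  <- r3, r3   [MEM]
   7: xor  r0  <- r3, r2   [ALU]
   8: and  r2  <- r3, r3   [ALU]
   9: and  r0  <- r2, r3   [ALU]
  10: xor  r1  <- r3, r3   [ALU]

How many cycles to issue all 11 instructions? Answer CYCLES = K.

CYCLES = 9

t=0 i0:xor ; RAW r0
t=1 i1:beq ; no-port BR/MEM
t=2 i2:ld ; RAW r3
t=3 i3:xor ; RAW r2
t=4 i4:ld ; no-port MEM/MEM
t=5 i5:ld ; no-port MEM/MEM
t=6 i6&i7:st;xor ; dual
t=7 i8:and ; RAW r2
t=8 i9&i10:and;xor ; dual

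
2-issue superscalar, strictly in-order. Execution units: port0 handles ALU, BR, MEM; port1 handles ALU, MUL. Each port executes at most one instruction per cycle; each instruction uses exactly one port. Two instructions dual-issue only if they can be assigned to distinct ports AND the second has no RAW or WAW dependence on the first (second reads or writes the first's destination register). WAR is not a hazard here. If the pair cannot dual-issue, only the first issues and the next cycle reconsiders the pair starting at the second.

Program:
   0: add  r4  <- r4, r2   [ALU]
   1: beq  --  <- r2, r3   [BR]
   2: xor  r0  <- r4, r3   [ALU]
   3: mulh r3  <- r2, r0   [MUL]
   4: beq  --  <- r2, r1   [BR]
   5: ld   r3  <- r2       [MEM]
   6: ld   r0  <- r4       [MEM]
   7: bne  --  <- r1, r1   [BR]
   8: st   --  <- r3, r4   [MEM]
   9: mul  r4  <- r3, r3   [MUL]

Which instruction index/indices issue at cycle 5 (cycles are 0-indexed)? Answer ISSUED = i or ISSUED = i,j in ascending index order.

t=0 i0,i1:add.ALU;beq.BR ; 2-wide
t=1 i2:xor.ALU ; RAW r0
t=2 i3,i4:mulh.MUL;beq.BR ; 2-wide
t=3 i5:ld.MEM ; no-port MEM/MEM
t=4 i6:ld.MEM ; no-port MEM/BR
t=5 i7:bne.BR ; no-port BR/MEM
t=6 i8,i9:st.MEM;mul.MUL ; 2-wide

ISSUED = 7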